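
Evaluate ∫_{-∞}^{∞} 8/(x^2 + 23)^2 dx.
4*sqrt(23)*pi/529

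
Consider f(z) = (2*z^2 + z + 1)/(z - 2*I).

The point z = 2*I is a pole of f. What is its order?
Factor the denominator:
  z - 2*I = (z - 2*I)

The numerator P(z) = 2*z^2 + z + 1 has P(2*I) = -7 + 2*I ≠ 0, so no factor of (z - 2*I) cancels.
Near z = 2*I we can therefore write f(z) = g(z)/(z - 2*I) with g analytic at 2*I and g(2*I) ≠ 0 (g is just the numerator).

Hence z = 2*I is a pole of order 1.

Final answer: 1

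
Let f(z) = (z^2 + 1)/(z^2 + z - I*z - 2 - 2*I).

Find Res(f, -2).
Write f(z) = P(z)/Q(z) with P(z) = z^2 + 1 and Q(z) = z^2 + z - I*z - 2 - 2*I.
The denominator factors as Q(z) = (z - 1 - I)*(z + 2), so z = -2 is a simple zero of Q and P is analytic there; z = -2 is therefore a simple pole and
  Res(f, z₀) = P(z₀)/Q'(z₀).

Q'(z) = 2*z + 1 - I, so Q'(-2) = -3 - I.
P(-2) = 5.

Res(f, -2) = (5)/(-3 - I) = -3/2 + I/2

Final answer: -3/2 + I/2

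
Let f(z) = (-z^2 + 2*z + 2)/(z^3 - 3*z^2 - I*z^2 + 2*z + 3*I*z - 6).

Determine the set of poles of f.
{-I, 2*I, 3}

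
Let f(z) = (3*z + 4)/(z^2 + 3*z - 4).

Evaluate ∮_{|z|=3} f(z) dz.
By the residue theorem, ∮_C f(z) dz = 2πi · (sum of the residues of f at the poles inside |z| = 3).

The denominator factors as (z + 4)*(z - 1), so the singularities of f are simple poles at z = -4, z = 1.
  |-4|² = 16 > 9 = 3², so this pole is outside the contour.
  |1|² = 1 < 9 = 3², so this pole is inside the contour.

With P(z) = 3*z + 4 and Q(z) = z^2 + 3*z - 4, each pole is simple, so Res(f, z₀) = P(z₀)/Q'(z₀) with Q'(z) = 2*z + 3.
  Res(f, 1) = P(1)/Q'(1) = (7)/(5) = 7/5

∮_C f(z) dz = 2πi · (7/5) = 14*I*pi/5

Final answer: 14*I*pi/5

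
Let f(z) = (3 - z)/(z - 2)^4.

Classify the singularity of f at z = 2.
Write f(z) = g(z)/(z - 2)^4 with g(z) = 3 - z.
g is entire and g(2) = 1 ≠ 0, so no factor of (z - 2) cancels: the Laurent expansion of f about z = 2 starts at the power -4, i.e. lim_{z→z₀} (z - z₀)^4 f(z) = 1 is finite and nonzero.
So z = 2 is a pole of order 4.

Final answer: pole of order 4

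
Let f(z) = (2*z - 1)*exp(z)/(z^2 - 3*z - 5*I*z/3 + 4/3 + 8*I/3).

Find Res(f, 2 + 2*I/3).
Write f(z) = P(z)/Q(z) with P(z) = (2*z - 1)*exp(z) and Q(z) = z^2 - 3*z - 5*I*z/3 + 4/3 + 8*I/3.
The denominator factors as Q(z) = (z - 1 - I)*(z - 2 - 2*I/3), so z = 2 + 2*I/3 is a simple zero of Q and P is analytic there; z = 2 + 2*I/3 is therefore a simple pole and
  Res(f, z₀) = P(z₀)/Q'(z₀).

Q'(z) = 2*z - 3 - 5*I/3, so Q'(2 + 2*I/3) = 1 - I/3.
P(2 + 2*I/3) = (3 + 4*I/3)*exp(2 + 2*I/3).

Res(f, 2 + 2*I/3) = ((3 + 4*I/3)*exp(2 + 2*I/3))/(1 - I/3) = (23/10 + 21*I/10)*exp(2 + 2*I/3)

Final answer: (23/10 + 21*I/10)*exp(2 + 2*I/3)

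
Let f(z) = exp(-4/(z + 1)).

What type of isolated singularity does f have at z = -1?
Let u = z + 1. Then
  e^(-4/u) = Σ_{k≥0} (-4)^k/(k!·u^k) = 1 - 4/u + 8/u^2 - 32/(3*u^3) + ...
which has infinitely many negative powers of u, so exp(-4/(z + 1)) has an essential singularity at z = -1.
So the singularity is essential.

Final answer: essential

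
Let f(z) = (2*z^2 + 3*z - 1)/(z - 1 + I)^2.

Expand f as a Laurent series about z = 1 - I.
Put w = z - (1 - I), i.e. z = w + 1 - I. The denominator is w^2, so it suffices to rewrite the numerator in powers of w.

P(z) = 2*z^2 + 3*z - 1
P(w + 1 - I) = 2 - 7*I + (7 - 4*I)*w + 2*w^2

Dividing each term by w^2:
  f = (2 - 7*I)/w^2 + (7 - 4*I)/w + 2

Substituting back w = z - 1 + I:
  f(z) = (2 - 7*I)/(z - 1 + I)^2 + (7 - 4*I)/(z - 1 + I) + 2

The series is finite because the numerator is a polynomial; the negative powers form the principal part, and the coefficient of 1/(z - 1 + I) gives Res(f, 1 - I) = 7 - 4*I.

Final answer: (2 - 7*I)/(z - 1 + I)^2 + (7 - 4*I)/(z - 1 + I) + 2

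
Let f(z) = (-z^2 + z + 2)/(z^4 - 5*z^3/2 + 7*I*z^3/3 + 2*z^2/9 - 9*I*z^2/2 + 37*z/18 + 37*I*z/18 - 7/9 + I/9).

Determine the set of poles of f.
The singularities of f are the zeros of the denominator. Factoring,
  z^4 - 5*z^3/2 + 7*I*z^3/3 + 2*z^2/9 - 9*I*z^2/2 + 37*z/18 + 37*I*z/18 - 7/9 + I/9 = (z - 1/2 + 2*I/3)*(z + 2*I/3)*(z - 1)*(z - 1 + I)
so the candidates are z = 1/2 - 2*I/3, z = -2*I/3, z = 1, z = 1 - I.

Check the numerator P(z) = -z^2 + z + 2 at each one:
  P(1/2 - 2*I/3) = 97/36 ≠ 0, so z = 1/2 - 2*I/3 is a (simple) pole.
  P(-2*I/3) = 22/9 - 2*I/3 ≠ 0, so z = -2*I/3 is a (simple) pole.
  P(1) = 2 ≠ 0, so z = 1 is a (simple) pole.
  P(1 - I) = 3 + I ≠ 0, so z = 1 - I is a (simple) pole.

Poles of f: {-2*I/3, 1/2 - 2*I/3, 1 - I, 1}

Final answer: {-2*I/3, 1/2 - 2*I/3, 1 - I, 1}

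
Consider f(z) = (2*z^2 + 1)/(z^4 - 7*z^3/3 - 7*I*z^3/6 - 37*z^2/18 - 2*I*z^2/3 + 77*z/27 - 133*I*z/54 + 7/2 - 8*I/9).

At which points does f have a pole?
The singularities of f are the zeros of the denominator. Factoring,
  z^4 - 7*z^3/3 - 7*I*z^3/6 - 37*z^2/18 - 2*I*z^2/3 + 77*z/27 - 133*I*z/54 + 7/2 - 8*I/9 = (z - 1 + 2*I/3)*(z + 1 - 2*I/3)*(z - 3 - 3*I/2)*(z + 2/3 + I/3)
so the candidates are z = 1 - 2*I/3, z = -1 + 2*I/3, z = 3 + 3*I/2, z = -2/3 - I/3.

Check the numerator P(z) = 2*z^2 + 1 at each one:
  P(1 - 2*I/3) = 19/9 - 8*I/3 ≠ 0, so z = 1 - 2*I/3 is a (simple) pole.
  P(-1 + 2*I/3) = 19/9 - 8*I/3 ≠ 0, so z = -1 + 2*I/3 is a (simple) pole.
  P(3 + 3*I/2) = 29/2 + 18*I ≠ 0, so z = 3 + 3*I/2 is a (simple) pole.
  P(-2/3 - I/3) = 5/3 + 8*I/9 ≠ 0, so z = -2/3 - I/3 is a (simple) pole.

Poles of f: {-1 + 2*I/3, -2/3 - I/3, 1 - 2*I/3, 3 + 3*I/2}

Final answer: {-1 + 2*I/3, -2/3 - I/3, 1 - 2*I/3, 3 + 3*I/2}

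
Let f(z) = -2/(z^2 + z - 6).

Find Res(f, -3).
Write f(z) = P(z)/Q(z) with P(z) = -2 and Q(z) = z^2 + z - 6.
The denominator factors as Q(z) = (z - 2)*(z + 3), so z = -3 is a simple zero of Q and P is analytic there; z = -3 is therefore a simple pole and
  Res(f, z₀) = P(z₀)/Q'(z₀).

Q'(z) = 2*z + 1, so Q'(-3) = -5.
P(-3) = -2.

Res(f, -3) = (-2)/(-5) = 2/5

Final answer: 2/5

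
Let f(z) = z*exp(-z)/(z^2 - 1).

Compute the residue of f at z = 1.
exp(-1)/2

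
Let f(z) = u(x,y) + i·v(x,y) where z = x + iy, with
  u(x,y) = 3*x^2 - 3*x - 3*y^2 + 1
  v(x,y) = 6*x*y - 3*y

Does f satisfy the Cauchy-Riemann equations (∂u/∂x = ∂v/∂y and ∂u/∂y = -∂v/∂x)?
∂u/∂x = 6*x - 3
∂v/∂y = 6*x - 3
∂u/∂y = -6*y
∂v/∂x = 6*y
∂u/∂x = ∂v/∂y and ∂u/∂y = -∂v/∂x hold identically; f is analytic.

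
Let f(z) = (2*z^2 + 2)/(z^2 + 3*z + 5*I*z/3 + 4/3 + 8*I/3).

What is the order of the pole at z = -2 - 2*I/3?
Factor the denominator:
  z^2 + 3*z + 5*I*z/3 + 4/3 + 8*I/3 = (z + 2 + 2*I/3)*(z + 1 + I)

The numerator P(z) = 2*z^2 + 2 has P(-2 - 2*I/3) = 82/9 + 16*I/3 ≠ 0, so no factor of (z + 2 + 2*I/3) cancels.
Near z = -2 - 2*I/3 we can therefore write f(z) = g(z)/(z + 2 + 2*I/3) with g analytic at -2 - 2*I/3 and g(-2 - 2*I/3) ≠ 0 (g is the numerator divided by the remaining denominator factors).

Hence z = -2 - 2*I/3 is a pole of order 1.

Final answer: 1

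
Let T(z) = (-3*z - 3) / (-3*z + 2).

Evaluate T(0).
Substitute z = 0:
  numerator:   -3*(0) - 3 = -3
  denominator: -3*(0) + 2 = 2
T(0) = (-3)/(2) = -3/2

Final answer: -3/2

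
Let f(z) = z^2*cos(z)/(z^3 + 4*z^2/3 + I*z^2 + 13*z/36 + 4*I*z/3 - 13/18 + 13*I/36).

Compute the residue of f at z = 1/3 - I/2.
Write f(z) = P(z)/Q(z) with P(z) = z^2*cos(z) and Q(z) = z^3 + 4*z^2/3 + I*z^2 + 13*z/36 + 4*I*z/3 - 13/18 + 13*I/36.
The denominator factors as Q(z) = (z + 2/3 + I)*(z + 1 - I/2)*(z - 1/3 + I/2), so z = 1/3 - I/2 is a simple zero of Q and P is analytic there; z = 1/3 - I/2 is therefore a simple pole and
  Res(f, z₀) = P(z₀)/Q'(z₀).

Q'(z) = 3*z^2 + 8*z/3 + 2*I*z + 13/36 + 4*I/3, so Q'(1/3 - I/2) = 11/6 - I/3.
P(1/3 - I/2) = (-5/36 - I/3)*cos(1/3 - I/2).

Res(f, 1/3 - I/2) = ((-5/36 - I/3)*cos(1/3 - I/2))/(11/6 - I/3) = (-31/750 - 71*I/375)*cos(1/3 - I/2)

Final answer: (-31/750 - 71*I/375)*cos(1/3 - I/2)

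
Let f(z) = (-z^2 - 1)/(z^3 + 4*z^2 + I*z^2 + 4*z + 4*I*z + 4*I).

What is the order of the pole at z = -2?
Factor the denominator:
  z^3 + 4*z^2 + I*z^2 + 4*z + 4*I*z + 4*I = (z + 2)^2*(z + I)

The numerator P(z) = -z^2 - 1 has P(-2) = -5 ≠ 0, so no factor of (z + 2) cancels.
Near z = -2 we can therefore write f(z) = g(z)/(z + 2)^2 with g analytic at -2 and g(-2) ≠ 0 (g is the numerator divided by the remaining denominator factors).

Hence z = -2 is a pole of order 2.

Final answer: 2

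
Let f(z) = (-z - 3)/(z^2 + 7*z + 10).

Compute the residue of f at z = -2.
Write f(z) = P(z)/Q(z) with P(z) = -z - 3 and Q(z) = z^2 + 7*z + 10.
The denominator factors as Q(z) = (z + 2)*(z + 5), so z = -2 is a simple zero of Q and P is analytic there; z = -2 is therefore a simple pole and
  Res(f, z₀) = P(z₀)/Q'(z₀).

Q'(z) = 2*z + 7, so Q'(-2) = 3.
P(-2) = -1.

Res(f, -2) = (-1)/(3) = -1/3

Final answer: -1/3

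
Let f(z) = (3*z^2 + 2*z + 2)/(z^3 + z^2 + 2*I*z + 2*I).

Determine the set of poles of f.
The singularities of f are the zeros of the denominator. Factoring,
  z^3 + z^2 + 2*I*z + 2*I = (z - 1 + I)*(z + 1 - I)*(z + 1)
so the candidates are z = 1 - I, z = -1 + I, z = -1.

Check the numerator P(z) = 3*z^2 + 2*z + 2 at each one:
  P(1 - I) = 4 - 8*I ≠ 0, so z = 1 - I is a (simple) pole.
  P(-1 + I) = -4*I ≠ 0, so z = -1 + I is a (simple) pole.
  P(-1) = 3 ≠ 0, so z = -1 is a (simple) pole.

Poles of f: {-1, -1 + I, 1 - I}

Final answer: {-1, -1 + I, 1 - I}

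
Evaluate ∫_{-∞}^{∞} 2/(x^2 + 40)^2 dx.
sqrt(10)*pi/800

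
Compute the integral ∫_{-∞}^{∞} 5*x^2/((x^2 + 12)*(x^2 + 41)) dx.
5*pi*(-2*sqrt(3) + sqrt(41))/29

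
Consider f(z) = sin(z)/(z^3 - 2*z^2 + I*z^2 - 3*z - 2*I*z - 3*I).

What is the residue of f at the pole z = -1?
(-1/8 - I/8)*sin(1)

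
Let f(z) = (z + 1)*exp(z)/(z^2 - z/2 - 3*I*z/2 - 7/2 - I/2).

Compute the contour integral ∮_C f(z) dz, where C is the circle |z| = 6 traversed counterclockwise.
pi*(8/25 + 6*I/25)*exp(-3/2 + I/2) + pi*(-8/25 + 44*I/25)*exp(2 + I)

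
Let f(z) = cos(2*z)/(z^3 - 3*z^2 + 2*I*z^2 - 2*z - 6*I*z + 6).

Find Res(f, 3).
(7/85 - 6*I/85)*cos(6)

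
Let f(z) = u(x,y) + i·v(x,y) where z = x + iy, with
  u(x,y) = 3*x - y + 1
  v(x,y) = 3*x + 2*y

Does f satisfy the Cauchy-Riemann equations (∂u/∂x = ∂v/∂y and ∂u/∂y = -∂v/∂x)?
∂u/∂x = 3
∂v/∂y = 2
∂u/∂y = -1
∂v/∂x = 3
∂u/∂x ≠ ∂v/∂y and ∂u/∂y ≠ -∂v/∂x; the Cauchy-Riemann equations are not satisfied, so f is not analytic.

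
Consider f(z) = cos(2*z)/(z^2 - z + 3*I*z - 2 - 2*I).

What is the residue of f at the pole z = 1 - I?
(1/2 - I/2)*cos(2 - 2*I)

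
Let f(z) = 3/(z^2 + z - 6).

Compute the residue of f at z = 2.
Write f(z) = P(z)/Q(z) with P(z) = 3 and Q(z) = z^2 + z - 6.
The denominator factors as Q(z) = (z + 3)*(z - 2), so z = 2 is a simple zero of Q and P is analytic there; z = 2 is therefore a simple pole and
  Res(f, z₀) = P(z₀)/Q'(z₀).

Q'(z) = 2*z + 1, so Q'(2) = 5.
P(2) = 3.

Res(f, 2) = (3)/(5) = 3/5

Final answer: 3/5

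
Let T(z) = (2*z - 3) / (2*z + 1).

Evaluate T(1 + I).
1/13 + 8*I/13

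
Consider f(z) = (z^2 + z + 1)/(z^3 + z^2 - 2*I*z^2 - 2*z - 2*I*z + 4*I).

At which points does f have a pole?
The singularities of f are the zeros of the denominator. Factoring,
  z^3 + z^2 - 2*I*z^2 - 2*z - 2*I*z + 4*I = (z - 2*I)*(z - 1)*(z + 2)
so the candidates are z = 2*I, z = 1, z = -2.

Check the numerator P(z) = z^2 + z + 1 at each one:
  P(2*I) = -3 + 2*I ≠ 0, so z = 2*I is a (simple) pole.
  P(1) = 3 ≠ 0, so z = 1 is a (simple) pole.
  P(-2) = 3 ≠ 0, so z = -2 is a (simple) pole.

Poles of f: {-2, 2*I, 1}

Final answer: {-2, 2*I, 1}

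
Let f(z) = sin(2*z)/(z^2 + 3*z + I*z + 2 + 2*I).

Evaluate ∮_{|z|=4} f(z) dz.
By the residue theorem, ∮_C f(z) dz = 2πi · (sum of the residues of f at the poles inside |z| = 4).

The denominator factors as (z + 2)*(z + 1 + I), so the singularities of f are simple poles at z = -2, z = -1 - I.
  |-2|² = 4 < 16 = 4², so this pole is inside the contour.
  |-1 - I|² = 2 < 16 = 4², so this pole is inside the contour.

With P(z) = sin(2*z) and Q(z) = z^2 + 3*z + I*z + 2 + 2*I, each pole is simple, so Res(f, z₀) = P(z₀)/Q'(z₀) with Q'(z) = 2*z + 3 + I.
  Res(f, -2) = P(-2)/Q'(-2) = (-sin(4))/(-1 + I) = (1/2 + I/2)*sin(4)
  Res(f, -1 - I) = P(-1 - I)/Q'(-1 - I) = (-sin(2 + 2*I))/(1 - I) = (-1/2 - I/2)*sin(2 + 2*I)

Sum of residues inside C: (-1/2 - I/2)*sin(2 + 2*I) + (1/2 + I/2)*sin(4)
∮_C f(z) dz = 2πi · ((-1/2 - I/2)*sin(2 + 2*I) + (1/2 + I/2)*sin(4)) = pi*(1 - I)*sin(2 + 2*I) + pi*(-1 + I)*sin(4)

Final answer: pi*(1 - I)*sin(2 + 2*I) + pi*(-1 + I)*sin(4)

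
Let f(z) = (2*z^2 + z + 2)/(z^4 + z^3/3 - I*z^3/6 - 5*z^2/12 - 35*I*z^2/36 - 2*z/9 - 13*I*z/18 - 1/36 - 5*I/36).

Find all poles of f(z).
The singularities of f are the zeros of the denominator. Factoring,
  z^4 + z^3/3 - I*z^3/6 - 5*z^2/12 - 35*I*z^2/36 - 2*z/9 - 13*I*z/18 - 1/36 - 5*I/36 = (z + 1/3)*(z + 1/2)*(z - 1 - 2*I/3)*(z + 1/2 + I/2)
so the candidates are z = -1/3, z = -1/2, z = 1 + 2*I/3, z = -1/2 - I/2.

Check the numerator P(z) = 2*z^2 + z + 2 at each one:
  P(-1/3) = 17/9 ≠ 0, so z = -1/3 is a (simple) pole.
  P(-1/2) = 2 ≠ 0, so z = -1/2 is a (simple) pole.
  P(1 + 2*I/3) = 37/9 + 10*I/3 ≠ 0, so z = 1 + 2*I/3 is a (simple) pole.
  P(-1/2 - I/2) = 3/2 + I/2 ≠ 0, so z = -1/2 - I/2 is a (simple) pole.

Poles of f: {-1/2 - I/2, -1/2, -1/3, 1 + 2*I/3}

Final answer: {-1/2 - I/2, -1/2, -1/3, 1 + 2*I/3}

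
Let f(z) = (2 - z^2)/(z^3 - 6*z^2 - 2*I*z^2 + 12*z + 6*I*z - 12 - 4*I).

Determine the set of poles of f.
The singularities of f are the zeros of the denominator. Factoring,
  z^3 - 6*z^2 - 2*I*z^2 + 12*z + 6*I*z - 12 - 4*I = (z - 2 - 2*I)*(z - 1 + I)*(z - 3 - I)
so the candidates are z = 2 + 2*I, z = 1 - I, z = 3 + I.

Check the numerator P(z) = 2 - z^2 at each one:
  P(2 + 2*I) = 2 - 8*I ≠ 0, so z = 2 + 2*I is a (simple) pole.
  P(1 - I) = 2 + 2*I ≠ 0, so z = 1 - I is a (simple) pole.
  P(3 + I) = -6 - 6*I ≠ 0, so z = 3 + I is a (simple) pole.

Poles of f: {1 - I, 2 + 2*I, 3 + I}

Final answer: {1 - I, 2 + 2*I, 3 + I}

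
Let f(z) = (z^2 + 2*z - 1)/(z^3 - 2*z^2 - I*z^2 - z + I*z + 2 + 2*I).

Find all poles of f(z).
The singularities of f are the zeros of the denominator. Factoring,
  z^3 - 2*z^2 - I*z^2 - z + I*z + 2 + 2*I = (z + 1)*(z - 1 - I)*(z - 2)
so the candidates are z = -1, z = 1 + I, z = 2.

Check the numerator P(z) = z^2 + 2*z - 1 at each one:
  P(-1) = -2 ≠ 0, so z = -1 is a (simple) pole.
  P(1 + I) = 1 + 4*I ≠ 0, so z = 1 + I is a (simple) pole.
  P(2) = 7 ≠ 0, so z = 2 is a (simple) pole.

Poles of f: {-1, 1 + I, 2}

Final answer: {-1, 1 + I, 2}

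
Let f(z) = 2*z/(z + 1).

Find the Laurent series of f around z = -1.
-2/(z + 1) + 2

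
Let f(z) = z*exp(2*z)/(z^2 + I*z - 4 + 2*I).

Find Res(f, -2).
(8/17 + 2*I/17)*exp(-4)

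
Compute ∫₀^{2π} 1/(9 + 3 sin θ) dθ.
Call the integral J. The integrand is 2π-periodic and we integrate over a full period, so shifting θ does not change the value (θ → θ + π/2 turns sin θ into cos θ). Hence
  J = ∫₀^{2π} dθ/(9 + 3 cos θ).
Put z = e^{iθ}: then cos θ = (z + 1/z)/2, dθ = dz/(iz), and z runs once counterclockwise around |z| = 1:
  J = ∮_{|z|=1} 1/(9 + 3*(z + 1/z)/2) · dz/(iz) = (2/i) ∮_{|z|=1} dz/(3*z^2 + 18*z + 3).
The roots of 3*z^2 + 18*z + 3 are z = (-9 ± sqrt(9^2 - 3^2))/3, with sqrt(72) = 6*sqrt(2); their product is 1, so only z₊ = -3 + 2*sqrt(2) lies inside the unit circle (z₋ = -3 - 2*sqrt(2) lies outside).
z₊ is a simple zero of q(z) = 3*z^2 + 18*z + 3, so Res(1/q, z₊) = 1/q'(z₊) with q'(z) = 6*z + 18; and q'(z₊) = 3*(z₊ - z₋) = 12*sqrt(2).
Therefore J = (2/i) · 2πi · 1/(12*sqrt(2)) = 2*pi/(6*sqrt(2)) = sqrt(2)*pi/6

Final answer: sqrt(2)*pi/6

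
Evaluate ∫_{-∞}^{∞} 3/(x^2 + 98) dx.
Let f(z) = 3/(z^2 + 98). The denominator has no real zeros and deg Q - deg P = 2 ≥ 2, so the integral of f over the upper semicircle |z| = R tends to 0 as R → ∞. Closing the contour in the upper half-plane,
  ∫_{-∞}^{∞} f(x) dx = 2πi · Σ Res(f, z_k)  over the poles with Im z_k > 0.

Zeros of the denominator: z^2 + 98 = 0 gives z = ±7*sqrt(2)*I.
Upper half-plane: z = 7*sqrt(2)*I (simple).

Each pole is a simple zero of Q(z) = z^2 + 98, so Res(f, z₀) = P(z₀)/Q'(z₀) with P(z) = 3, Q'(z) = 2*z:
  Res(f, 7*sqrt(2)*I) = (3)/(14*sqrt(2)*I) = -3*sqrt(2)*I/28

∫_{-∞}^{∞} f(x) dx = 2πi · (-3*sqrt(2)*I/28) = 3*sqrt(2)*pi/14

Final answer: 3*sqrt(2)*pi/14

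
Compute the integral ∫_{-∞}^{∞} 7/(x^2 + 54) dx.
7*sqrt(6)*pi/18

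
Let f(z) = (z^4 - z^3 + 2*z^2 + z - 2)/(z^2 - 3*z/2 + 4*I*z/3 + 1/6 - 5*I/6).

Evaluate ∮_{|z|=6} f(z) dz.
By the residue theorem, ∮_C f(z) dz = 2πi · (sum of the residues of f at the poles inside |z| = 6).

The denominator factors as (z - 1/2 + I/3)*(z - 1 + I), so the singularities of f are simple poles at z = 1/2 - I/3, z = 1 - I.
  |1/2 - I/3|² = 13/36 < 36 = 6², so this pole is inside the contour.
  |1 - I|² = 2 < 36 = 6², so this pole is inside the contour.

With P(z) = z^4 - z^3 + 2*z^2 + z - 2 and Q(z) = z^2 - 3*z/2 + 4*I*z/3 + 1/6 - 5*I/6, each pole is simple, so Res(f, z₀) = P(z₀)/Q'(z₀) with Q'(z) = 2*z - 3/2 + 4*I/3.
  Res(f, 1/2 - I/3) = P(1/2 - I/3)/Q'(1/2 - I/3) = (-1649/1296 - 95*I/108)/(-1/2 + 2*I/3) = 43/600 + 1252*I/675
  Res(f, 1 - I) = P(1 - I)/Q'(1 - I) = (-3 - 3*I)/(1/2 - 2*I/3) = 18/25 - 126*I/25

Sum of residues inside C: 19/24 - 86*I/27
∮_C f(z) dz = 2πi · (19/24 - 86*I/27) = pi*(172/27 + 19*I/12)

Final answer: pi*(172/27 + 19*I/12)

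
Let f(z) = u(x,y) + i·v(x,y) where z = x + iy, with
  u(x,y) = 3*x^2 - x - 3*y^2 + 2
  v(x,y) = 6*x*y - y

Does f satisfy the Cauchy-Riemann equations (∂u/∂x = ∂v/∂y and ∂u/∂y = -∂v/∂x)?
∂u/∂x = 6*x - 1
∂v/∂y = 6*x - 1
∂u/∂y = -6*y
∂v/∂x = 6*y
∂u/∂x = ∂v/∂y and ∂u/∂y = -∂v/∂x hold identically; f is analytic.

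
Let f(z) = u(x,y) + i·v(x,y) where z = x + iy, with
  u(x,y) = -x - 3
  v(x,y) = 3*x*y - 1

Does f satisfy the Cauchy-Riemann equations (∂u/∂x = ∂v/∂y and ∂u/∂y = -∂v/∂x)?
∂u/∂x = -1
∂v/∂y = 3*x
∂u/∂y = 0
∂v/∂x = 3*y
∂u/∂x ≠ ∂v/∂y and ∂u/∂y ≠ -∂v/∂x; the Cauchy-Riemann equations are not satisfied, so f is not analytic.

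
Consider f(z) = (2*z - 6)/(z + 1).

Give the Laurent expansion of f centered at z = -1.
Put w = z - (-1), i.e. z = w - 1. The denominator is w, so it suffices to rewrite the numerator in powers of w.

P(z) = 2*z - 6
P(w - 1) = -8 + 2*w

Dividing each term by w:
  f = -8/w + 2

Substituting back w = z + 1:
  f(z) = -8/(z + 1) + 2

The series is finite because the numerator is a polynomial; the negative powers form the principal part, and the coefficient of 1/(z + 1) gives Res(f, -1) = -8.

Final answer: -8/(z + 1) + 2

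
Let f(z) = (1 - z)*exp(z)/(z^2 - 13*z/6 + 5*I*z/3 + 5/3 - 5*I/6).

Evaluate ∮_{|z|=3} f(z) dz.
By the residue theorem, ∮_C f(z) dz = 2πi · (sum of the residues of f at the poles inside |z| = 3).

The denominator factors as (z - 3/2 + 2*I)*(z - 2/3 - I/3), so the singularities of f are simple poles at z = 3/2 - 2*I, z = 2/3 + I/3.
  |3/2 - 2*I|² = 25/4 < 9 = 3², so this pole is inside the contour.
  |2/3 + I/3|² = 5/9 < 9 = 3², so this pole is inside the contour.

With P(z) = (1 - z)*exp(z) and Q(z) = z^2 - 13*z/6 + 5*I*z/3 + 5/3 - 5*I/6, each pole is simple, so Res(f, z₀) = P(z₀)/Q'(z₀) with Q'(z) = 2*z - 13/6 + 5*I/3.
  Res(f, 3/2 - 2*I) = P(3/2 - 2*I)/Q'(3/2 - 2*I) = ((-1/2 + 2*I)*exp(3/2 - 2*I))/(5/6 - 7*I/3) = (-183/221 + 18*I/221)*exp(3/2 - 2*I)
  Res(f, 2/3 + I/3) = P(2/3 + I/3)/Q'(2/3 + I/3) = ((1/3 - I/3)*exp(2/3 + I/3))/(-5/6 + 7*I/3) = (-38/221 - 18*I/221)*exp(2/3 + I/3)

Sum of residues inside C: (-38/221 - 18*I/221)*exp(2/3 + I/3) + (-183/221 + 18*I/221)*exp(3/2 - 2*I)
∮_C f(z) dz = 2πi · ((-38/221 - 18*I/221)*exp(2/3 + I/3) + (-183/221 + 18*I/221)*exp(3/2 - 2*I)) = pi*(36/221 - 76*I/221)*exp(2/3 + I/3) + pi*(-36/221 - 366*I/221)*exp(3/2 - 2*I)

Final answer: pi*(36/221 - 76*I/221)*exp(2/3 + I/3) + pi*(-36/221 - 366*I/221)*exp(3/2 - 2*I)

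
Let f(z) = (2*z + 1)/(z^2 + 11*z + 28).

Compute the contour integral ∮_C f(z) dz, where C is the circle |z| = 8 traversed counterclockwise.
By the residue theorem, ∮_C f(z) dz = 2πi · (sum of the residues of f at the poles inside |z| = 8).

The denominator factors as (z + 4)*(z + 7), so the singularities of f are simple poles at z = -4, z = -7.
  |-4|² = 16 < 64 = 8², so this pole is inside the contour.
  |-7|² = 49 < 64 = 8², so this pole is inside the contour.

With P(z) = 2*z + 1 and Q(z) = z^2 + 11*z + 28, each pole is simple, so Res(f, z₀) = P(z₀)/Q'(z₀) with Q'(z) = 2*z + 11.
  Res(f, -4) = P(-4)/Q'(-4) = (-7)/(3) = -7/3
  Res(f, -7) = P(-7)/Q'(-7) = (-13)/(-3) = 13/3

Sum of residues inside C: 2
∮_C f(z) dz = 2πi · (2) = 4*I*pi

Final answer: 4*I*pi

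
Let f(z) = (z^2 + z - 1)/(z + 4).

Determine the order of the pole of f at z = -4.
Factor the denominator:
  z + 4 = (z + 4)

The numerator P(z) = z^2 + z - 1 has P(-4) = 11 ≠ 0, so no factor of (z + 4) cancels.
Near z = -4 we can therefore write f(z) = g(z)/(z + 4) with g analytic at -4 and g(-4) ≠ 0 (g is just the numerator).

Hence z = -4 is a pole of order 1.

Final answer: 1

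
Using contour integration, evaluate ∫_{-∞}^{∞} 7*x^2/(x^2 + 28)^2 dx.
Let f(z) = 7*z^2/(z^2 + 28)^2. The denominator has no real zeros and deg Q - deg P = 2 ≥ 2, so the integral of f over the upper semicircle |z| = R tends to 0 as R → ∞. Closing the contour in the upper half-plane,
  ∫_{-∞}^{∞} f(x) dx = 2πi · Σ Res(f, z_k)  over the poles with Im z_k > 0.

Zeros of the denominator: z^2 + 28 = 0 gives z = ±2*sqrt(7)*I.
Upper half-plane: z = 2*sqrt(7)*I (a pole of order 2).

Write f(z) = g(z)/(z - 2*sqrt(7)*I)^2 with g(z) = 7*z^2/(z + 2*sqrt(7)*I)^2. For a double pole, Res(f, z₀) = g'(z₀):
  g'(z) = 28*sqrt(7)*I*z/(z + 2*sqrt(7)*I)^3
  Res(f, 2*sqrt(7)*I) = g'(2*sqrt(7)*I) = -sqrt(7)*I/8

∫_{-∞}^{∞} f(x) dx = 2πi · (-sqrt(7)*I/8) = sqrt(7)*pi/4

Final answer: sqrt(7)*pi/4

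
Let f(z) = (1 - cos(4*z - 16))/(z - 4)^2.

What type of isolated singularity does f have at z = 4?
Let u = z - 4. The argument of cos is 4*z - 16 = 4u, so
  f = (1 - cos(4u))/u^2 = ((4u)^2/2 - (4u)^4/24 + ...)/u^2 = 8 - (32/3)*u^2 + ...
The Laurent expansion about u = 0 has no negative powers; equivalently lim_{z→4} f(z) = 8 exists and is finite.
So the singularity is removable.

Final answer: removable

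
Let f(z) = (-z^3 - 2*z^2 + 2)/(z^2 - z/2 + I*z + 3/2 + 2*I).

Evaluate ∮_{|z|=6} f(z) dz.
By the residue theorem, ∮_C f(z) dz = 2πi · (sum of the residues of f at the poles inside |z| = 6).

The denominator factors as (z - 1 + 2*I)*(z + 1/2 - I), so the singularities of f are simple poles at z = 1 - 2*I, z = -1/2 + I.
  |1 - 2*I|² = 5 < 36 = 6², so this pole is inside the contour.
  |-1/2 + I|² = 5/4 < 36 = 6², so this pole is inside the contour.

With P(z) = -z^3 - 2*z^2 + 2 and Q(z) = z^2 - z/2 + I*z + 3/2 + 2*I, each pole is simple, so Res(f, z₀) = P(z₀)/Q'(z₀) with Q'(z) = 2*z - 1/2 + I.
  Res(f, 1 - 2*I) = P(1 - 2*I)/Q'(1 - 2*I) = (19 + 6*I)/(3/2 - 3*I) = 14/15 + 88*I/15
  Res(f, -1/2 + I) = P(-1/2 + I)/Q'(-1/2 + I) = (17/8 + 9*I/4)/(-3/2 + 3*I) = 19/60 - 13*I/15

Sum of residues inside C: 5/4 + 5*I
∮_C f(z) dz = 2πi · (5/4 + 5*I) = pi*(-10 + 5*I/2)

Final answer: pi*(-10 + 5*I/2)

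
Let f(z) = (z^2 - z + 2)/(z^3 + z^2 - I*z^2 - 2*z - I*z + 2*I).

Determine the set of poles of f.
{-2, I, 1}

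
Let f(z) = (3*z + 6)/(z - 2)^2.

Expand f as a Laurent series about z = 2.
Put w = z - (2), i.e. z = w + 2. The denominator is w^2, so it suffices to rewrite the numerator in powers of w.

P(z) = 3*z + 6
P(w + 2) = 12 + 3*w

Dividing each term by w^2:
  f = 12/w^2 + 3/w

Substituting back w = z - 2:
  f(z) = 12/(z - 2)^2 + 3/(z - 2)

The series is finite because the numerator is a polynomial; the negative powers form the principal part, and the coefficient of 1/(z - 2) gives Res(f, 2) = 3.

Final answer: 12/(z - 2)^2 + 3/(z - 2)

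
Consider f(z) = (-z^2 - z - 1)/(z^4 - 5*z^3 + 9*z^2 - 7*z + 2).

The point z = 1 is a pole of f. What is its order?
Factor the denominator:
  z^4 - 5*z^3 + 9*z^2 - 7*z + 2 = (z - 1)^3*(z - 2)

The numerator P(z) = -z^2 - z - 1 has P(1) = -3 ≠ 0, so no factor of (z - 1) cancels.
Near z = 1 we can therefore write f(z) = g(z)/(z - 1)^3 with g analytic at 1 and g(1) ≠ 0 (g is the numerator divided by the remaining denominator factors).

Hence z = 1 is a pole of order 3.

Final answer: 3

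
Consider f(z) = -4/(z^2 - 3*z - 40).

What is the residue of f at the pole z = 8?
Write f(z) = P(z)/Q(z) with P(z) = -4 and Q(z) = z^2 - 3*z - 40.
The denominator factors as Q(z) = (z + 5)*(z - 8), so z = 8 is a simple zero of Q and P is analytic there; z = 8 is therefore a simple pole and
  Res(f, z₀) = P(z₀)/Q'(z₀).

Q'(z) = 2*z - 3, so Q'(8) = 13.
P(8) = -4.

Res(f, 8) = (-4)/(13) = -4/13

Final answer: -4/13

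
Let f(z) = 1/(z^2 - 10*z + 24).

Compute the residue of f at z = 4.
Write f(z) = P(z)/Q(z) with P(z) = 1 and Q(z) = z^2 - 10*z + 24.
The denominator factors as Q(z) = (z - 6)*(z - 4), so z = 4 is a simple zero of Q and P is analytic there; z = 4 is therefore a simple pole and
  Res(f, z₀) = P(z₀)/Q'(z₀).

Q'(z) = 2*z - 10, so Q'(4) = -2.
P(4) = 1.

Res(f, 4) = (1)/(-2) = -1/2

Final answer: -1/2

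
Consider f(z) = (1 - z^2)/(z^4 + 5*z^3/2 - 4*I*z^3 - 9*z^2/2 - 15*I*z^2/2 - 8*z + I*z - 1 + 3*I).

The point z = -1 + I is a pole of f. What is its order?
Factor the denominator:
  z^4 + 5*z^3/2 - 4*I*z^3 - 9*z^2/2 - 15*I*z^2/2 - 8*z + I*z - 1 + 3*I = (z + 1 - I)^3*(z - 1/2 - I)

The numerator P(z) = 1 - z^2 has P(-1 + I) = 1 + 2*I ≠ 0, so no factor of (z + 1 - I) cancels.
Near z = -1 + I we can therefore write f(z) = g(z)/(z + 1 - I)^3 with g analytic at -1 + I and g(-1 + I) ≠ 0 (g is the numerator divided by the remaining denominator factors).

Hence z = -1 + I is a pole of order 3.

Final answer: 3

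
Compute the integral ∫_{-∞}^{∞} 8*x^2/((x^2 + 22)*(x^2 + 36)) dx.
Let f(z) = 8*z^2/((z^2 + 22)*(z^2 + 36)). The denominator has no real zeros and deg Q - deg P = 2 ≥ 2, so the integral of f over the upper semicircle |z| = R tends to 0 as R → ∞. Closing the contour in the upper half-plane,
  ∫_{-∞}^{∞} f(x) dx = 2πi · Σ Res(f, z_k)  over the poles with Im z_k > 0.

Zeros of the denominator: z^2 + 22 = 0 gives z = ±sqrt(22)*I; z^2 + 36 = 0 gives z = ±6*I.
Upper half-plane: z = 6*I, z = sqrt(22)*I (simple).

Each pole is a simple zero of Q(z) = z^4 + 58*z^2 + 792, so Res(f, z₀) = P(z₀)/Q'(z₀) with P(z) = 8*z^2, Q'(z) = 4*z^3 + 116*z:
  Res(f, 6*I) = (-288)/(-168*I) = -12*I/7
  Res(f, sqrt(22)*I) = (-176)/(28*sqrt(22)*I) = 2*sqrt(22)*I/7

Sum of residues: 2*I*(-6 + sqrt(22))/7
∫_{-∞}^{∞} f(x) dx = 2πi · (2*I*(-6 + sqrt(22))/7) = 4*pi*(6 - sqrt(22))/7

Final answer: 4*pi*(6 - sqrt(22))/7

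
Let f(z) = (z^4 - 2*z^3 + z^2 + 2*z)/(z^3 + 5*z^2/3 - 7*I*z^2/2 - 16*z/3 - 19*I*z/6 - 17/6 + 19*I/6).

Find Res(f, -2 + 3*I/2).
Write f(z) = P(z)/Q(z) with P(z) = z^4 - 2*z^3 + z^2 + 2*z and Q(z) = z^3 + 5*z^2/3 - 7*I*z^2/2 - 16*z/3 - 19*I*z/6 - 17/6 + 19*I/6.
The denominator factors as Q(z) = (z - 1 - I)*(z + 2 - 3*I/2)*(z + 2/3 - I), so z = -2 + 3*I/2 is a simple zero of Q and P is analytic there; z = -2 + 3*I/2 is therefore a simple pole and
  Res(f, z₀) = P(z₀)/Q'(z₀).

Q'(z) = 3*z^2 + 10*z/3 - 7*I*z - 16/3 - 19*I/6, so Q'(-2 + 3*I/2) = 15/4 - 13*I/6.
P(-2 + 3*I/2) = -739/16 - 213*I/4.

Res(f, -2 + 3*I/2) = (-739/16 - 213*I/4)/(15/4 - 13*I/6) = -33309/10804 - 86331*I/5402

Final answer: -33309/10804 - 86331*I/5402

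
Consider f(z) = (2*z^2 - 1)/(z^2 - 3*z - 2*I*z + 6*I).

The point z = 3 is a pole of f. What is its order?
1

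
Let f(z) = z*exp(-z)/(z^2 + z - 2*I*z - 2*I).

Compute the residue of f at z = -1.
Write f(z) = P(z)/Q(z) with P(z) = z*exp(-z) and Q(z) = z^2 + z - 2*I*z - 2*I.
The denominator factors as Q(z) = (z + 1)*(z - 2*I), so z = -1 is a simple zero of Q and P is analytic there; z = -1 is therefore a simple pole and
  Res(f, z₀) = P(z₀)/Q'(z₀).

Q'(z) = 2*z + 1 - 2*I, so Q'(-1) = -1 - 2*I.
P(-1) = -exp(1).

Res(f, -1) = (-exp(1))/(-1 - 2*I) = exp(1)*(1/5 - 2*I/5)

Final answer: exp(1)*(1/5 - 2*I/5)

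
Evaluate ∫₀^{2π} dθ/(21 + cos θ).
sqrt(110)*pi/110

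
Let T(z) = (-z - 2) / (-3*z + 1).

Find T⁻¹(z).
Set w = T(z) = (-z - 2) / (-3*z + 1) and solve for z:
  w*(-3*z + 1) = -z - 2
  w + z*(1 - 3*w) + 2 = 0
  z*(1 - 3*w) = -w - 2
  z = (w + 2)/(3*w - 1)
Renaming the variable, T⁻¹(z) = (z + 2)/(3*z - 1).
(Check: ad - bc = -7 ≠ 0, so T is invertible.)

Final answer: (z + 2)/(3*z - 1)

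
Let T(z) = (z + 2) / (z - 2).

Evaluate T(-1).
-1/3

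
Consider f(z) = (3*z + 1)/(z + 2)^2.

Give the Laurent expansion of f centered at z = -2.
-5/(z + 2)^2 + 3/(z + 2)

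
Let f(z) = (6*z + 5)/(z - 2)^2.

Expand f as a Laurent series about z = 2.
Put w = z - (2), i.e. z = w + 2. The denominator is w^2, so it suffices to rewrite the numerator in powers of w.

P(z) = 6*z + 5
P(w + 2) = 17 + 6*w

Dividing each term by w^2:
  f = 17/w^2 + 6/w

Substituting back w = z - 2:
  f(z) = 17/(z - 2)^2 + 6/(z - 2)

The series is finite because the numerator is a polynomial; the negative powers form the principal part, and the coefficient of 1/(z - 2) gives Res(f, 2) = 6.

Final answer: 17/(z - 2)^2 + 6/(z - 2)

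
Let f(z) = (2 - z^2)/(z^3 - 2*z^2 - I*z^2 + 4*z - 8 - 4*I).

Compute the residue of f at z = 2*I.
Write f(z) = P(z)/Q(z) with P(z) = 2 - z^2 and Q(z) = z^3 - 2*z^2 - I*z^2 + 4*z - 8 - 4*I.
The denominator factors as Q(z) = (z - 2 - I)*(z + 2*I)*(z - 2*I), so z = 2*I is a simple zero of Q and P is analytic there; z = 2*I is therefore a simple pole and
  Res(f, z₀) = P(z₀)/Q'(z₀).

Q'(z) = 3*z^2 - 4*z - 2*I*z + 4, so Q'(2*I) = -4 - 8*I.
P(2*I) = 6.

Res(f, 2*I) = (6)/(-4 - 8*I) = -3/10 + 3*I/5

Final answer: -3/10 + 3*I/5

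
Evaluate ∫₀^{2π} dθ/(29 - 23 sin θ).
sqrt(78)*pi/78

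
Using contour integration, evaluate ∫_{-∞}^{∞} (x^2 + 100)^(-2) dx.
Let f(z) = (z^2 + 100)^(-2). The denominator has no real zeros and deg Q - deg P = 4 ≥ 2, so the integral of f over the upper semicircle |z| = R tends to 0 as R → ∞. Closing the contour in the upper half-plane,
  ∫_{-∞}^{∞} f(x) dx = 2πi · Σ Res(f, z_k)  over the poles with Im z_k > 0.

Zeros of the denominator: z^2 + 100 = 0 gives z = ±10*I.
Upper half-plane: z = 10*I (a pole of order 2).

Write f(z) = g(z)/(z - 10*I)^2 with g(z) = (z + 10*I)^(-2). For a double pole, Res(f, z₀) = g'(z₀):
  g'(z) = -2/(z + 10*I)^3
  Res(f, 10*I) = g'(10*I) = -I/4000

∫_{-∞}^{∞} f(x) dx = 2πi · (-I/4000) = pi/2000

Final answer: pi/2000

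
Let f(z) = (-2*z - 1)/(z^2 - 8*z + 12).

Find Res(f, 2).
Write f(z) = P(z)/Q(z) with P(z) = -2*z - 1 and Q(z) = z^2 - 8*z + 12.
The denominator factors as Q(z) = (z - 6)*(z - 2), so z = 2 is a simple zero of Q and P is analytic there; z = 2 is therefore a simple pole and
  Res(f, z₀) = P(z₀)/Q'(z₀).

Q'(z) = 2*z - 8, so Q'(2) = -4.
P(2) = -5.

Res(f, 2) = (-5)/(-4) = 5/4

Final answer: 5/4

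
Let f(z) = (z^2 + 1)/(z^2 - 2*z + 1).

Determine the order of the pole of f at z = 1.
Factor the denominator:
  z^2 - 2*z + 1 = (z - 1)^2

The numerator P(z) = z^2 + 1 has P(1) = 2 ≠ 0, so no factor of (z - 1) cancels.
Near z = 1 we can therefore write f(z) = g(z)/(z - 1)^2 with g analytic at 1 and g(1) ≠ 0 (g is just the numerator).

Hence z = 1 is a pole of order 2.

Final answer: 2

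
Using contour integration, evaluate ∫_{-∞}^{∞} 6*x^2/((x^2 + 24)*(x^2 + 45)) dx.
Let f(z) = 6*z^2/((z^2 + 24)*(z^2 + 45)). The denominator has no real zeros and deg Q - deg P = 2 ≥ 2, so the integral of f over the upper semicircle |z| = R tends to 0 as R → ∞. Closing the contour in the upper half-plane,
  ∫_{-∞}^{∞} f(x) dx = 2πi · Σ Res(f, z_k)  over the poles with Im z_k > 0.

Zeros of the denominator: z^2 + 45 = 0 gives z = ±3*sqrt(5)*I; z^2 + 24 = 0 gives z = ±2*sqrt(6)*I.
Upper half-plane: z = 3*sqrt(5)*I, z = 2*sqrt(6)*I (simple).

Each pole is a simple zero of Q(z) = z^4 + 69*z^2 + 1080, so Res(f, z₀) = P(z₀)/Q'(z₀) with P(z) = 6*z^2, Q'(z) = 4*z^3 + 138*z:
  Res(f, 3*sqrt(5)*I) = (-270)/(-126*sqrt(5)*I) = -3*sqrt(5)*I/7
  Res(f, 2*sqrt(6)*I) = (-144)/(84*sqrt(6)*I) = 2*sqrt(6)*I/7

Sum of residues: I*(-3*sqrt(5) + 2*sqrt(6))/7
∫_{-∞}^{∞} f(x) dx = 2πi · (I*(-3*sqrt(5) + 2*sqrt(6))/7) = 2*pi*(-2*sqrt(6) + 3*sqrt(5))/7

Final answer: 2*pi*(-2*sqrt(6) + 3*sqrt(5))/7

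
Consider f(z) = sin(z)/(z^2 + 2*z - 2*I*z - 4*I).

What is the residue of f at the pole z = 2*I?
(1/4 + I/4)*sinh(2)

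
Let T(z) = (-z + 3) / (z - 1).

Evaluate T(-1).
Substitute z = -1:
  numerator:   -(-1) + 3 = 4
  denominator: (-1) - 1 = -2
T(-1) = (4)/(-2) = -2

Final answer: -2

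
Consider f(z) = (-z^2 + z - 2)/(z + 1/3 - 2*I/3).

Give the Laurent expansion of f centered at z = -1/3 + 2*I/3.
(-2 + 10*I/9)/(z + 1/3 - 2*I/3) + 5/3 - 4*I/3 - (z + 1/3 - 2*I/3)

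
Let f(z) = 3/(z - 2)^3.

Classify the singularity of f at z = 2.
Write f(z) = g(z)/(z - 2)^3 with g(z) = 3.
g is entire and g(2) = 3 ≠ 0, so no factor of (z - 2) cancels: the Laurent expansion of f about z = 2 starts at the power -3, i.e. lim_{z→z₀} (z - z₀)^3 f(z) = 3 is finite and nonzero.
So z = 2 is a pole of order 3.

Final answer: pole of order 3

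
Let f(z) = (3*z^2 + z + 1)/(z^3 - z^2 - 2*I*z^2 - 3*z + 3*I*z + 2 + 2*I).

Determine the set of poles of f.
The singularities of f are the zeros of the denominator. Factoring,
  z^3 - z^2 - 2*I*z^2 - 3*z + 3*I*z + 2 + 2*I = (z + 1 - I)*(z - I)*(z - 2)
so the candidates are z = -1 + I, z = I, z = 2.

Check the numerator P(z) = 3*z^2 + z + 1 at each one:
  P(-1 + I) = -5*I ≠ 0, so z = -1 + I is a (simple) pole.
  P(I) = -2 + I ≠ 0, so z = I is a (simple) pole.
  P(2) = 15 ≠ 0, so z = 2 is a (simple) pole.

Poles of f: {-1 + I, I, 2}

Final answer: {-1 + I, I, 2}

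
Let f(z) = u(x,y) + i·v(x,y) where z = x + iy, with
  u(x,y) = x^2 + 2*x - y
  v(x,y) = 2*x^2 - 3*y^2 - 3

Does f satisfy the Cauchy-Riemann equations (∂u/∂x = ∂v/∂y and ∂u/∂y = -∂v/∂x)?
∂u/∂x = 2*x + 2
∂v/∂y = -6*y
∂u/∂y = -1
∂v/∂x = 4*x
∂u/∂x ≠ ∂v/∂y and ∂u/∂y ≠ -∂v/∂x; the Cauchy-Riemann equations are not satisfied, so f is not analytic.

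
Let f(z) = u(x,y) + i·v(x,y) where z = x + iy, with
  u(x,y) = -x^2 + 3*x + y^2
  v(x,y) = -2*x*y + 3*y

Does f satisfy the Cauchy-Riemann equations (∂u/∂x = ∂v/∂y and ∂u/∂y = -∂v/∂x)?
∂u/∂x = 3 - 2*x
∂v/∂y = 3 - 2*x
∂u/∂y = 2*y
∂v/∂x = -2*y
∂u/∂x = ∂v/∂y and ∂u/∂y = -∂v/∂x hold identically; f is analytic.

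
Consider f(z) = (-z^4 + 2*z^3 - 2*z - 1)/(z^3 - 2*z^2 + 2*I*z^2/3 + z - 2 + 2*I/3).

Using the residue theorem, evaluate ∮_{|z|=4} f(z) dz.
pi*(-8/3 + 26*I/9)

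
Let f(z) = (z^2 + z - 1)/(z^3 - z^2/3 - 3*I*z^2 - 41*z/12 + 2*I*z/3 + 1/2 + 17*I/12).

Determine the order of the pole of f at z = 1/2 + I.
Factor the denominator:
  z^3 - z^2/3 - 3*I*z^2 - 41*z/12 + 2*I*z/3 + 1/2 + 17*I/12 = (z - 1/2 - I)^2*(z + 2/3 - I)

The numerator P(z) = z^2 + z - 1 has P(1/2 + I) = -5/4 + 2*I ≠ 0, so no factor of (z - 1/2 - I) cancels.
Near z = 1/2 + I we can therefore write f(z) = g(z)/(z - 1/2 - I)^2 with g analytic at 1/2 + I and g(1/2 + I) ≠ 0 (g is the numerator divided by the remaining denominator factors).

Hence z = 1/2 + I is a pole of order 2.

Final answer: 2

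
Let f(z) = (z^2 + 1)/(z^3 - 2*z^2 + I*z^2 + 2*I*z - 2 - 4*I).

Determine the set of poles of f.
{-1 + I, 1 - I, 2 - I}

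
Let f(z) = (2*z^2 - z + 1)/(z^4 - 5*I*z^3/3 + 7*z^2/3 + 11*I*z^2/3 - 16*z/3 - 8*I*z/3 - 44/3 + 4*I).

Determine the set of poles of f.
{-1 + 2*I/3, -1 + 3*I, -2*I, 2}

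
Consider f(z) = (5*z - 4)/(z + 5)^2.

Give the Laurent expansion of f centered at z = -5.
Put w = z - (-5), i.e. z = w - 5. The denominator is w^2, so it suffices to rewrite the numerator in powers of w.

P(z) = 5*z - 4
P(w - 5) = -29 + 5*w

Dividing each term by w^2:
  f = -29/w^2 + 5/w

Substituting back w = z + 5:
  f(z) = -29/(z + 5)^2 + 5/(z + 5)

The series is finite because the numerator is a polynomial; the negative powers form the principal part, and the coefficient of 1/(z + 5) gives Res(f, -5) = 5.

Final answer: -29/(z + 5)^2 + 5/(z + 5)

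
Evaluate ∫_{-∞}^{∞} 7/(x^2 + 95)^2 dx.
Let f(z) = 7/(z^2 + 95)^2. The denominator has no real zeros and deg Q - deg P = 4 ≥ 2, so the integral of f over the upper semicircle |z| = R tends to 0 as R → ∞. Closing the contour in the upper half-plane,
  ∫_{-∞}^{∞} f(x) dx = 2πi · Σ Res(f, z_k)  over the poles with Im z_k > 0.

Zeros of the denominator: z^2 + 95 = 0 gives z = ±sqrt(95)*I.
Upper half-plane: z = sqrt(95)*I (a pole of order 2).

Write f(z) = g(z)/(z - sqrt(95)*I)^2 with g(z) = 7/(z + sqrt(95)*I)^2. For a double pole, Res(f, z₀) = g'(z₀):
  g'(z) = -14/(z + sqrt(95)*I)^3
  Res(f, sqrt(95)*I) = g'(sqrt(95)*I) = -7*sqrt(95)*I/36100

∫_{-∞}^{∞} f(x) dx = 2πi · (-7*sqrt(95)*I/36100) = 7*sqrt(95)*pi/18050

Final answer: 7*sqrt(95)*pi/18050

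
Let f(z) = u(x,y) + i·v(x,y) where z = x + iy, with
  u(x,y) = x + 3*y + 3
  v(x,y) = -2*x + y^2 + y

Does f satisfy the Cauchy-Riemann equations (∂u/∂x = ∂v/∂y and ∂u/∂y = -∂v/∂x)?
∂u/∂x = 1
∂v/∂y = 2*y + 1
∂u/∂y = 3
∂v/∂x = -2
∂u/∂x ≠ ∂v/∂y and ∂u/∂y ≠ -∂v/∂x; the Cauchy-Riemann equations are not satisfied, so f is not analytic.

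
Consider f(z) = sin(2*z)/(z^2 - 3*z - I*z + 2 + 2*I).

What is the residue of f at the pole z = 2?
(1/2 + I/2)*sin(4)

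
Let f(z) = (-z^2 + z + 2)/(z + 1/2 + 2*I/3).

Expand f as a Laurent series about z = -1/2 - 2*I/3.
Put w = z - (-1/2 - 2*I/3), i.e. z = w - 1/2 - 2*I/3. The denominator is w, so it suffices to rewrite the numerator in powers of w.

P(z) = -z^2 + z + 2
P(w - 1/2 - 2*I/3) = 61/36 - 4*I/3 + (2 + 4*I/3)*w - w^2

Dividing each term by w:
  f = (61/36 - 4*I/3)/w + 2 + 4*I/3 - w

Substituting back w = z + 1/2 + 2*I/3:
  f(z) = (61/36 - 4*I/3)/(z + 1/2 + 2*I/3) + 2 + 4*I/3 - (z + 1/2 + 2*I/3)

The series is finite because the numerator is a polynomial; the negative powers form the principal part, and the coefficient of 1/(z + 1/2 + 2*I/3) gives Res(f, -1/2 - 2*I/3) = 61/36 - 4*I/3.

Final answer: (61/36 - 4*I/3)/(z + 1/2 + 2*I/3) + 2 + 4*I/3 - (z + 1/2 + 2*I/3)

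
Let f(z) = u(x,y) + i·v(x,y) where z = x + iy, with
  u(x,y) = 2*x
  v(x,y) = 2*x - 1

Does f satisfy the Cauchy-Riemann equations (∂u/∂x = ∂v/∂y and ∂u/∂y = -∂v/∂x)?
∂u/∂x = 2
∂v/∂y = 0
∂u/∂y = 0
∂v/∂x = 2
∂u/∂x ≠ ∂v/∂y and ∂u/∂y ≠ -∂v/∂x; the Cauchy-Riemann equations are not satisfied, so f is not analytic.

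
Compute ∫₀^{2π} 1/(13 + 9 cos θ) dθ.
Let J = ∫₀^{2π} dθ/(13 + 9 cos θ).
Put z = e^{iθ}: then cos θ = (z + 1/z)/2, dθ = dz/(iz), and z runs once counterclockwise around |z| = 1:
  J = ∮_{|z|=1} 1/(13 + 9*(z + 1/z)/2) · dz/(iz) = (2/i) ∮_{|z|=1} dz/(9*z^2 + 26*z + 9).
The roots of 9*z^2 + 26*z + 9 are z = (-13 ± sqrt(13^2 - 9^2))/9, with sqrt(88) = 2*sqrt(22); their product is 1, so only z₊ = -13/9 + 2*sqrt(22)/9 lies inside the unit circle (z₋ = -13/9 - 2*sqrt(22)/9 lies outside).
z₊ is a simple zero of q(z) = 9*z^2 + 26*z + 9, so Res(1/q, z₊) = 1/q'(z₊) with q'(z) = 18*z + 26; and q'(z₊) = 9*(z₊ - z₋) = 4*sqrt(22).
Therefore J = (2/i) · 2πi · 1/(4*sqrt(22)) = 2*pi/(2*sqrt(22)) = sqrt(22)*pi/22

Final answer: sqrt(22)*pi/22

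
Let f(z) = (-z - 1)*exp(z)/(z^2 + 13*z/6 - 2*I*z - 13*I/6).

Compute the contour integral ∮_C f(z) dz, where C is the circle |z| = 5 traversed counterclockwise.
By the residue theorem, ∮_C f(z) dz = 2πi · (sum of the residues of f at the poles inside |z| = 5).

The denominator factors as (z + 3/2 - I)*(z + 2/3 - I), so the singularities of f are simple poles at z = -3/2 + I, z = -2/3 + I.
  |-3/2 + I|² = 13/4 < 25 = 5², so this pole is inside the contour.
  |-2/3 + I|² = 13/9 < 25 = 5², so this pole is inside the contour.

With P(z) = (-z - 1)*exp(z) and Q(z) = z^2 + 13*z/6 - 2*I*z - 13*I/6, each pole is simple, so Res(f, z₀) = P(z₀)/Q'(z₀) with Q'(z) = 2*z + 13/6 - 2*I.
  Res(f, -3/2 + I) = P(-3/2 + I)/Q'(-3/2 + I) = ((1/2 - I)*exp(-3/2 + I))/(-5/6) = (-3/5 + 6*I/5)*exp(-3/2 + I)
  Res(f, -2/3 + I) = P(-2/3 + I)/Q'(-2/3 + I) = ((-1/3 - I)*exp(-2/3 + I))/(5/6) = (-2/5 - 6*I/5)*exp(-2/3 + I)

Sum of residues inside C: (-2/5 - 6*I/5)*exp(-2/3 + I) + (-3/5 + 6*I/5)*exp(-3/2 + I)
∮_C f(z) dz = 2πi · ((-2/5 - 6*I/5)*exp(-2/3 + I) + (-3/5 + 6*I/5)*exp(-3/2 + I)) = pi*(-12/5 - 6*I/5)*exp(-3/2 + I) + pi*(12/5 - 4*I/5)*exp(-2/3 + I)

Final answer: pi*(-12/5 - 6*I/5)*exp(-3/2 + I) + pi*(12/5 - 4*I/5)*exp(-2/3 + I)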